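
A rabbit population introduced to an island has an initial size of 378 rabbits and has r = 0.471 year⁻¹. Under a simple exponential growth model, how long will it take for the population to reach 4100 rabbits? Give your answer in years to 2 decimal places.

Set N₀·e^(rt) = 4100: e^(0.471·t) = 4100/378 = 10.847.
0.471·t = ln(10.847) = 2.3838, so t = 2.3838/0.471 = 5.0612.

5.06 years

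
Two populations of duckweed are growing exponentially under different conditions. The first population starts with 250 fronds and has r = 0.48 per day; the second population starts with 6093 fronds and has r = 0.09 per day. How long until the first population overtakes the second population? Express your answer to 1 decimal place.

Set 250·e^(0.48t) = 6093·e^(0.09t).
e^((0.48 − 0.09)t) = 6093/250 → e^(0.39·t) = 24.372.
0.39·t = ln(24.372) = 3.1934, so t = 3.1934/0.39 = 8.1883.

8.2 days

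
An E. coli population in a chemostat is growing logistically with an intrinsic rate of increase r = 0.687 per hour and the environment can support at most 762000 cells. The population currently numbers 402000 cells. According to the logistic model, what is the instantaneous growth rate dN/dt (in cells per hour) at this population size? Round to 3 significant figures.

dN/dt = rN(1 − N/K) = 0.687 × 402000 × (1 − 402000/762000).
1 − 402000/762000 = 0.47244; dN/dt = 0.687 × 402000 × 0.47244 = 1.30476×10^5.

130000 cells per hour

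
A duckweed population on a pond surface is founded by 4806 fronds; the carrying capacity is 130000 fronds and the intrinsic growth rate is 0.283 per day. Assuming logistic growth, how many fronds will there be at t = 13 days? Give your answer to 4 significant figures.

78420 fronds

A = (K − N₀)/N₀ = (130000 − 4806)/4806 = 26.05.
N(t) = K/(1 + A·e^(−rt)) = 130000/(1 + 26.05×e^(−0.283×13)).
e^(−3.679) = 0.025248; denominator = 1 + 26.05×0.025248 = 1.6577.
N = 130000/1.6577 = 78421.7.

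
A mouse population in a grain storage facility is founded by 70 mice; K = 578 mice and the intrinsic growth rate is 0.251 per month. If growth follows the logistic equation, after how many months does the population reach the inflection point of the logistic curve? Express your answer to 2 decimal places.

7.90 months

Logistic growth is fastest at N = K/2 = 289.
A = (K − N₀)/N₀ = 7.2571. Set K/(1 + A·e^(−rt)) = K/2 → A·e^(−rt) = 1.
e^(−0.251t) = 1/7.2571 = 0.137795, so t = ln(7.2571)/0.251 = 1.982/0.251 = 7.8964.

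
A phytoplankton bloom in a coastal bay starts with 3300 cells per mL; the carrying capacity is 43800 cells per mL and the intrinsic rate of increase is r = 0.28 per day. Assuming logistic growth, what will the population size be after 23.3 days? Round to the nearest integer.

43025 cells per mL

A = (K − N₀)/N₀ = (43800 − 3300)/3300 = 12.273.
N(t) = K/(1 + A·e^(−rt)) = 43800/(1 + 12.273×e^(−0.28×23.3)).
e^(−6.524) = 0.0014678; denominator = 1 + 12.273×0.0014678 = 1.018.
N = 43800/1.018 = 43025.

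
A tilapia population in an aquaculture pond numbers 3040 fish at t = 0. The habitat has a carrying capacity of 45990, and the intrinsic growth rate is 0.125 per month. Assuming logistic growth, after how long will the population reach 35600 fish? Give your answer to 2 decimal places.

31.04 months

A = (K − N₀)/N₀ = (45990 − 3040)/3040 = 14.128.
Solve 45990/(1 + 14.128·e^(−0.125t)) = 35600: 1 + 14.128·e^(−0.125t) = 1.2919, so e^(−0.125t) = 0.0206574.
−0.125·t = ln(0.0206574) = -3.8797, so t = 3.8797/0.125 = 31.037.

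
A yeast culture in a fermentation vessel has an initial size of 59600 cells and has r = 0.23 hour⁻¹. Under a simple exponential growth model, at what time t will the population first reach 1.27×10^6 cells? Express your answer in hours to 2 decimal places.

Set N₀·e^(rt) = 1.27×10^6: e^(0.23·t) = 1.27×10^6/59600 = 21.309.
0.23·t = ln(21.309) = 3.0591, so t = 3.0591/0.23 = 13.301.

13.30 hours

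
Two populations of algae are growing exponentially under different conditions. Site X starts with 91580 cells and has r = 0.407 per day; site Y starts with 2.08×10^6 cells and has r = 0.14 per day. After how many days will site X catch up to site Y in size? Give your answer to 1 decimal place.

Set 91580·e^(0.407t) = 2.08×10^6·e^(0.14t).
e^((0.407 − 0.14)t) = 2.08×10^6/91580 → e^(0.267·t) = 22.712.
0.267·t = ln(22.712) = 3.1229, so t = 3.1229/0.267 = 11.696.

11.7 days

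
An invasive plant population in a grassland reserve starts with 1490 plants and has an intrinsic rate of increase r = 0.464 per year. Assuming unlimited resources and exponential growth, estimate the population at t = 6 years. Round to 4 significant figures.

N(t) = N₀·e^(rt) = 1490 × e^(0.464×6) = 1490 × e^2.784.
e^2.784 ≈ 16.184, so N ≈ 1490 × 16.184 = 24113.6.

24110 plants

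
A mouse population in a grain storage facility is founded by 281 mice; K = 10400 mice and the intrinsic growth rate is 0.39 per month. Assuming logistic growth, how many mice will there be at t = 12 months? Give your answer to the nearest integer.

7795 mice

A = (K − N₀)/N₀ = (10400 − 281)/281 = 36.011.
N(t) = K/(1 + A·e^(−rt)) = 10400/(1 + 36.011×e^(−0.39×12)).
e^(−4.68) = 0.009279; denominator = 1 + 36.011×0.009279 = 1.3341.
N = 10400/1.3341 = 7795.26.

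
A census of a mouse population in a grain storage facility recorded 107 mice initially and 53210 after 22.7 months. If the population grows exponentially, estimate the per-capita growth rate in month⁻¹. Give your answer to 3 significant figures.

0.274 per month

From N(t) = N₀·e^(rt): e^(r·22.7) = 53210/107 = 497.29.
r·22.7 = ln(497.29) = 6.2092, so r = 6.2092/22.7 = 0.27353.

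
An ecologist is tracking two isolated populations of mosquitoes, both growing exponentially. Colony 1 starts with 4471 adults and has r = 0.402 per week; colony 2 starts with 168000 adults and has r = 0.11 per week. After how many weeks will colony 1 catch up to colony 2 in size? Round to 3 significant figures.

12.4 weeks

Set 4471·e^(0.402t) = 168000·e^(0.11t).
e^((0.402 − 0.11)t) = 168000/4471 → e^(0.292·t) = 37.575.
0.292·t = ln(37.575) = 3.6264, so t = 3.6264/0.292 = 12.419.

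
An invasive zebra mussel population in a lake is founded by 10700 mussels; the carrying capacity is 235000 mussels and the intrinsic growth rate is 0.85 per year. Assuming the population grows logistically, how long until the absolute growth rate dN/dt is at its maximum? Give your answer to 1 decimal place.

3.6 years

Logistic growth is fastest at N = K/2 = 117500.
A = (K − N₀)/N₀ = 20.963. Set K/(1 + A·e^(−rt)) = K/2 → A·e^(−rt) = 1.
e^(−0.85t) = 1/20.963 = 0.047704, so t = ln(20.963)/0.85 = 3.0427/0.85 = 3.5797.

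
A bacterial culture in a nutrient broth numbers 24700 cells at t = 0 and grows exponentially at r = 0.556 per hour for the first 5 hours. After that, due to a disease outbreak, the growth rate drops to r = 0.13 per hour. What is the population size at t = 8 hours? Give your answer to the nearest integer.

588045 cells

Phase 1: N(5) = 24700·e^(0.556×5) = 24700·e^2.78 = 398140.
Phase 2 runs for 8 − 5 = 3 hours at r = 0.13.
N(8) = 398140·e^(0.13×3) = 398140·e^0.39 = 588045.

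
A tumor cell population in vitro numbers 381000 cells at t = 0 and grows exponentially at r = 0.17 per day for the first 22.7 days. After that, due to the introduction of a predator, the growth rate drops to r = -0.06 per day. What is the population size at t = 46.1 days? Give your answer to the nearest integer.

Phase 1: N(22.7) = 381000·e^(0.17×22.7) = 381000·e^3.859 = 1.806622×10^7.
Phase 2 runs for 46.1 − 22.7 = 23.4 days at r = -0.06.
N(46.1) = 1.806622×10^7·e^(-0.06×23.4) = 1.806622×10^7·e^-1.404 = 4.437291×10^6.

4437291 cells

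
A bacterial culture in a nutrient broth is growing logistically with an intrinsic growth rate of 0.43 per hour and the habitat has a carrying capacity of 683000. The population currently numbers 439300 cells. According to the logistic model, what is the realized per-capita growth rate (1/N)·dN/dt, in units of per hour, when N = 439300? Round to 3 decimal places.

(1/N)·dN/dt = r(1 − N/K) = 0.43 × (1 − 439300/683000).
= 0.43 × 0.35681 = 0.15343.

0.153 per hour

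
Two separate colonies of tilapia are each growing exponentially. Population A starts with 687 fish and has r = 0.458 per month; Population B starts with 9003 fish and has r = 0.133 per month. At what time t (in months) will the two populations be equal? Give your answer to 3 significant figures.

7.92 months

Set 687·e^(0.458t) = 9003·e^(0.133t).
e^((0.458 − 0.133)t) = 9003/687 → e^(0.325·t) = 13.105.
0.325·t = ln(13.105) = 2.573, so t = 2.573/0.325 = 7.9169.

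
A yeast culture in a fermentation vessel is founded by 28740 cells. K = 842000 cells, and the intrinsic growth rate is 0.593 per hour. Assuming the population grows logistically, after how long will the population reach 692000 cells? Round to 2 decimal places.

A = (K − N₀)/N₀ = (842000 − 28740)/28740 = 28.297.
Solve 842000/(1 + 28.297·e^(−0.593t)) = 692000: 1 + 28.297·e^(−0.593t) = 1.2168, so e^(−0.593t) = 0.00766024.
−0.593·t = ln(0.00766024) = -4.8717, so t = 4.8717/0.593 = 8.2154.

8.22 hours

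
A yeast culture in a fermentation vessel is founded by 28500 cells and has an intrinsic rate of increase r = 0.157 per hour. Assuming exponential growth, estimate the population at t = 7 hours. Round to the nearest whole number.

N(t) = N₀·e^(rt) = 28500 × e^(0.157×7) = 28500 × e^1.099.
e^1.099 ≈ 3.0012, so N ≈ 28500 × 3.0012 = 85533.2.

85533 cells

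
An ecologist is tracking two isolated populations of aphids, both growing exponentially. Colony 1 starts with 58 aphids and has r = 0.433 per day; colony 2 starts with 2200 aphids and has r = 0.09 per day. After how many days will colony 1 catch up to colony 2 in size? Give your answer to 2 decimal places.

10.60 days

Set 58·e^(0.433t) = 2200·e^(0.09t).
e^((0.433 − 0.09)t) = 2200/58 → e^(0.343·t) = 37.931.
0.343·t = ln(37.931) = 3.6358, so t = 3.6358/0.343 = 10.6.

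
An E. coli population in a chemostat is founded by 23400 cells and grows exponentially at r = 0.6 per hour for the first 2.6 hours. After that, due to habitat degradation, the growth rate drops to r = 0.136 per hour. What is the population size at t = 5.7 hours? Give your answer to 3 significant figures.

Phase 1: N(2.6) = 23400·e^(0.6×2.6) = 23400·e^1.56 = 111356.
Phase 2 runs for 5.7 − 2.6 = 3.1 hours at r = 0.136.
N(5.7) = 111356·e^(0.136×3.1) = 111356·e^0.4216 = 169752.

170000 cells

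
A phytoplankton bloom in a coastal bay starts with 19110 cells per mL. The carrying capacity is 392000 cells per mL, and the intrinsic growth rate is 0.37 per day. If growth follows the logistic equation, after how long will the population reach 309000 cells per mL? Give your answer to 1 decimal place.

11.6 days

A = (K − N₀)/N₀ = (392000 − 19110)/19110 = 19.513.
Solve 392000/(1 + 19.513·e^(−0.37t)) = 309000: 1 + 19.513·e^(−0.37t) = 1.2686, so e^(−0.37t) = 0.0137657.
−0.37·t = ln(0.0137657) = -4.2856, so t = 4.2856/0.37 = 11.583.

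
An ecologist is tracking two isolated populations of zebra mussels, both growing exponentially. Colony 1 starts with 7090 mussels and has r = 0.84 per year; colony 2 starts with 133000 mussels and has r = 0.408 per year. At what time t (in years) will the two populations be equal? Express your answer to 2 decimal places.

Set 7090·e^(0.84t) = 133000·e^(0.408t).
e^((0.84 − 0.408)t) = 133000/7090 → e^(0.432·t) = 18.759.
0.432·t = ln(18.759) = 2.9317, so t = 2.9317/0.432 = 6.7863.

6.79 years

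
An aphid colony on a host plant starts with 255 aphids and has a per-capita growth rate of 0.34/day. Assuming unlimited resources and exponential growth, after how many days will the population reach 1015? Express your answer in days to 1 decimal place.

Set N₀·e^(rt) = 1015: e^(0.34·t) = 1015/255 = 3.9804.
0.34·t = ln(3.9804) = 1.3814, so t = 1.3814/0.34 = 4.0629.

4.1 days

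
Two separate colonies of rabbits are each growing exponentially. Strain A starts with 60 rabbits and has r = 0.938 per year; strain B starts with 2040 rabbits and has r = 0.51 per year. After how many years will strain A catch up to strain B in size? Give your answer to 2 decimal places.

Set 60·e^(0.938t) = 2040·e^(0.51t).
e^((0.938 − 0.51)t) = 2040/60 → e^(0.428·t) = 34.
0.428·t = ln(34) = 3.5264, so t = 3.5264/0.428 = 8.2392.

8.24 years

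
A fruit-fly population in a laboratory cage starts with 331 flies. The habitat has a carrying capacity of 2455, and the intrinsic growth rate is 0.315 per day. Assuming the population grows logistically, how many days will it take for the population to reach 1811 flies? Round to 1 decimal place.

A = (K − N₀)/N₀ = (2455 − 331)/331 = 6.4169.
Solve 2455/(1 + 6.4169·e^(−0.315t)) = 1811: 1 + 6.4169·e^(−0.315t) = 1.3556, so e^(−0.315t) = 0.0554167.
−0.315·t = ln(0.0554167) = -2.8929, so t = 2.8929/0.315 = 9.1837.

9.2 days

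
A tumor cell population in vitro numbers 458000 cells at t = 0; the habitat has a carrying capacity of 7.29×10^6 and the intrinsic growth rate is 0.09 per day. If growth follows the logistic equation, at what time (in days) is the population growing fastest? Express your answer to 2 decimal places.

Logistic growth is fastest at N = K/2 = 3.645×10^6.
A = (K − N₀)/N₀ = 14.917. Set K/(1 + A·e^(−rt)) = K/2 → A·e^(−rt) = 1.
e^(−0.09t) = 1/14.917 = 0.0670375, so t = ln(14.917)/0.09 = 2.7025/0.09 = 30.028.

30.03 days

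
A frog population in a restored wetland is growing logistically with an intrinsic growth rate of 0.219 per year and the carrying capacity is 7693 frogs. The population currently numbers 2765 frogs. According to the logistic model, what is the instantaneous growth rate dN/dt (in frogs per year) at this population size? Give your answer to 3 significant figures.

388 frogs per year

dN/dt = rN(1 − N/K) = 0.219 × 2765 × (1 − 2765/7693).
1 − 2765/7693 = 0.64058; dN/dt = 0.219 × 2765 × 0.64058 = 387.9.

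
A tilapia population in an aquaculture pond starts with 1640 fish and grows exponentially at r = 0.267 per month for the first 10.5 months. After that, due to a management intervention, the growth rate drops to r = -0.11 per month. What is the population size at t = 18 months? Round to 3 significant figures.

Phase 1: N(10.5) = 1640·e^(0.267×10.5) = 1640·e^2.804 = 27063.8.
Phase 2 runs for 18 − 10.5 = 7.5 months at r = -0.11.
N(18) = 27063.8·e^(-0.11×7.5) = 27063.8·e^-0.825 = 11860.3.

11900 fish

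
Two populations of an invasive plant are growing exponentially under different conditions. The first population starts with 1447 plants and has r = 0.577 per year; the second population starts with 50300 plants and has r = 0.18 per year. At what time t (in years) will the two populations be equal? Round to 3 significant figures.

Set 1447·e^(0.577t) = 50300·e^(0.18t).
e^((0.577 − 0.18)t) = 50300/1447 → e^(0.397·t) = 34.762.
0.397·t = ln(34.762) = 3.5485, so t = 3.5485/0.397 = 8.9383.

8.94 years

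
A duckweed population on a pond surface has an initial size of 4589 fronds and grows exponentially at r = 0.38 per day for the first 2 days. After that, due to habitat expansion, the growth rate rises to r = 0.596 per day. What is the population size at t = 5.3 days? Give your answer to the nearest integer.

70138 fronds

Phase 1: N(2) = 4589·e^(0.38×2) = 4589·e^0.76 = 9812.55.
Phase 2 runs for 5.3 − 2 = 3.3 days at r = 0.596.
N(5.3) = 9812.55·e^(0.596×3.3) = 9812.55·e^1.967 = 70137.8.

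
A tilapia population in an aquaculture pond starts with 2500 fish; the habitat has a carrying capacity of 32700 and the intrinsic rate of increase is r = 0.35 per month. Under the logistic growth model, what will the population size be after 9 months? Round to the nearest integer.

21546 fish

A = (K − N₀)/N₀ = (32700 − 2500)/2500 = 12.08.
N(t) = K/(1 + A·e^(−rt)) = 32700/(1 + 12.08×e^(−0.35×9)).
e^(−3.15) = 0.042852; denominator = 1 + 12.08×0.042852 = 1.5177.
N = 32700/1.5177 = 21546.4.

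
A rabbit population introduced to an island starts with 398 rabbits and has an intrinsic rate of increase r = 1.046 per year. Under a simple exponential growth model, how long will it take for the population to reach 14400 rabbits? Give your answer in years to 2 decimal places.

3.43 years

Set N₀·e^(rt) = 14400: e^(1.046·t) = 14400/398 = 36.181.
1.046·t = ln(36.181) = 3.5885, so t = 3.5885/1.046 = 3.4307.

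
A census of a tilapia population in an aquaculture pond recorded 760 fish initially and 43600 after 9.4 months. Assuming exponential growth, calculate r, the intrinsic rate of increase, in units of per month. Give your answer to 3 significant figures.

0.431 per month

From N(t) = N₀·e^(rt): e^(r·9.4) = 43600/760 = 57.368.
r·9.4 = ln(57.368) = 4.0495, so r = 4.0495/9.4 = 0.4308.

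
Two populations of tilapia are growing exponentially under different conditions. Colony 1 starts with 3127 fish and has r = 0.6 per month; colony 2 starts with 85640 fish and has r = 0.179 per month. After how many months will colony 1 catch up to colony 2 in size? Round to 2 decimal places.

7.86 months

Set 3127·e^(0.6t) = 85640·e^(0.179t).
e^((0.6 − 0.179)t) = 85640/3127 → e^(0.421·t) = 27.387.
0.421·t = ln(27.387) = 3.3101, so t = 3.3101/0.421 = 7.8624.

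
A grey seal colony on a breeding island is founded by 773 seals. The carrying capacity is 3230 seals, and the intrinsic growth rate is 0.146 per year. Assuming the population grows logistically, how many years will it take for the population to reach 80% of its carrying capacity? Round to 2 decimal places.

A = (K − N₀)/N₀ = (3230 − 773)/773 = 3.1785.
Solve 3230/(1 + 3.1785·e^(−0.146t)) = 2584: 1 + 3.1785·e^(−0.146t) = 1.25, so e^(−0.146t) = 0.0786528.
−0.146·t = ln(0.0786528) = -2.5427, so t = 2.5427/0.146 = 17.416.

17.42 years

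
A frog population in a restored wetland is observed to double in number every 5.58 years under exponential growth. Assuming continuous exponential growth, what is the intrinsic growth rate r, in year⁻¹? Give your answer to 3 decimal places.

r = ln(2)/t_d = 0.6931/5.58 = 0.12422.

0.124 per year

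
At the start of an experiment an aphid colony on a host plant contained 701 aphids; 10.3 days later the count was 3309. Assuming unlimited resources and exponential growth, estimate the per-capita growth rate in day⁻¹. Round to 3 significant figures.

From N(t) = N₀·e^(rt): e^(r·10.3) = 3309/701 = 4.7204.
r·10.3 = ln(4.7204) = 1.5519, so r = 1.5519/10.3 = 0.15067.

0.151 per day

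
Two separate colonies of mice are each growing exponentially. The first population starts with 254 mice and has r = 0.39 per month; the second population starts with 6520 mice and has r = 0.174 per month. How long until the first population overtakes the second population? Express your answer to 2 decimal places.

Set 254·e^(0.39t) = 6520·e^(0.174t).
e^((0.39 − 0.174)t) = 6520/254 → e^(0.216·t) = 25.669.
0.216·t = ln(25.669) = 3.2453, so t = 3.2453/0.216 = 15.025.

15.02 months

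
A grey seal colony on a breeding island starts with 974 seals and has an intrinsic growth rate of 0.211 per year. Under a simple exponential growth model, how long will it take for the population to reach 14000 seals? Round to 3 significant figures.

12.6 years

Set N₀·e^(rt) = 14000: e^(0.211·t) = 14000/974 = 14.374.
0.211·t = ln(14.374) = 2.6654, so t = 2.6654/0.211 = 12.632.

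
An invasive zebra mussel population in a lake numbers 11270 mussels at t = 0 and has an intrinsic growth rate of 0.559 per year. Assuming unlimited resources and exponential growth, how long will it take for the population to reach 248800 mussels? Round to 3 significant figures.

5.54 years

Set N₀·e^(rt) = 248800: e^(0.559·t) = 248800/11270 = 22.076.
0.559·t = ln(22.076) = 3.0945, so t = 3.0945/0.559 = 5.5358.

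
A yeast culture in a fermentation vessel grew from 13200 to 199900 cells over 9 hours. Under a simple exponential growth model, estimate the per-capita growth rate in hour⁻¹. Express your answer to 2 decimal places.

0.30 per hour

From N(t) = N₀·e^(rt): e^(r·9) = 199900/13200 = 15.144.
r·9 = ln(15.144) = 2.7176, so r = 2.7176/9 = 0.30196.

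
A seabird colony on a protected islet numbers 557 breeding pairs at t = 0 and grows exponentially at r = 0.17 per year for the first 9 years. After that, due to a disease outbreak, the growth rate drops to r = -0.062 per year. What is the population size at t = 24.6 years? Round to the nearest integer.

978 breeding pairs

Phase 1: N(9) = 557·e^(0.17×9) = 557·e^1.53 = 2572.32.
Phase 2 runs for 24.6 − 9 = 15.6 years at r = -0.062.
N(24.6) = 2572.32·e^(-0.062×15.6) = 2572.32·e^-0.9672 = 977.859.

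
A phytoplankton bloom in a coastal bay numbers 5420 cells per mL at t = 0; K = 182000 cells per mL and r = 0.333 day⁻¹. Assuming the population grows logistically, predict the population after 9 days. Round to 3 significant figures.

69300 cells per mL

A = (K − N₀)/N₀ = (182000 − 5420)/5420 = 32.579.
N(t) = K/(1 + A·e^(−rt)) = 182000/(1 + 32.579×e^(−0.333×9)).
e^(−2.997) = 0.049937; denominator = 1 + 32.579×0.049937 = 2.6269.
N = 182000/2.6269 = 69283.1.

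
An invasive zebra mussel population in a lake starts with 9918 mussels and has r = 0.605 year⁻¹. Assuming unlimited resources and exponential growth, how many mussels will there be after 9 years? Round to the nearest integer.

N(t) = N₀·e^(rt) = 9918 × e^(0.605×9) = 9918 × e^5.445.
e^5.445 ≈ 231.6, so N ≈ 9918 × 231.6 = 2.296982×10^6.

2296982 mussels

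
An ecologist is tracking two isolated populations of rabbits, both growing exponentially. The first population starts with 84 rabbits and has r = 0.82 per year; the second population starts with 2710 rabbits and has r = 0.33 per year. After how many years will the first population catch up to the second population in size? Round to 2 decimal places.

7.09 years

Set 84·e^(0.82t) = 2710·e^(0.33t).
e^((0.82 − 0.33)t) = 2710/84 → e^(0.49·t) = 32.262.
0.49·t = ln(32.262) = 3.4739, so t = 3.4739/0.49 = 7.0896.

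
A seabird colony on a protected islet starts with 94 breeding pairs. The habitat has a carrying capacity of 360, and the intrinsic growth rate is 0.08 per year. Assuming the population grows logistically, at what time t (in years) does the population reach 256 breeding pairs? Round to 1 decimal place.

A = (K − N₀)/N₀ = (360 − 94)/94 = 2.8298.
Solve 360/(1 + 2.8298·e^(−0.08t)) = 256: 1 + 2.8298·e^(−0.08t) = 1.4062, so e^(−0.08t) = 0.143562.
−0.08·t = ln(0.143562) = -1.941, so t = 1.941/0.08 = 24.262.

24.3 years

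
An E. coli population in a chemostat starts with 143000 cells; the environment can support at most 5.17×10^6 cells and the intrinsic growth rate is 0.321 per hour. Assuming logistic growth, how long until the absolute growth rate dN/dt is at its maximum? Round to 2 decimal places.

11.09 hours

Logistic growth is fastest at N = K/2 = 2.585×10^6.
A = (K − N₀)/N₀ = 35.154. Set K/(1 + A·e^(−rt)) = K/2 → A·e^(−rt) = 1.
e^(−0.321t) = 1/35.154 = 0.0284464, so t = ln(35.154)/0.321 = 3.5597/0.321 = 11.09.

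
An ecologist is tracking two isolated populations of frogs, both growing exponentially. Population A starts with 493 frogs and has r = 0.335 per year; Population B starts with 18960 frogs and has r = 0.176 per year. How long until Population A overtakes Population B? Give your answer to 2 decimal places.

22.95 years

Set 493·e^(0.335t) = 18960·e^(0.176t).
e^((0.335 − 0.176)t) = 18960/493 → e^(0.159·t) = 38.458.
0.159·t = ln(38.458) = 3.6496, so t = 3.6496/0.159 = 22.953.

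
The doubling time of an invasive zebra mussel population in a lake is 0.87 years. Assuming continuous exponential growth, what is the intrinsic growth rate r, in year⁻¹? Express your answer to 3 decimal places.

r = ln(2)/t_d = 0.6931/0.87 = 0.79672.

0.797 per year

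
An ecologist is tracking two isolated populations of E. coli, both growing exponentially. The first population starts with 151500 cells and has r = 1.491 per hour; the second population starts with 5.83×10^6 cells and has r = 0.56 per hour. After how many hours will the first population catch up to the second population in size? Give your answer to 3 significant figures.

3.92 hours

Set 151500·e^(1.491t) = 5.83×10^6·e^(0.56t).
e^((1.491 − 0.56)t) = 5.83×10^6/151500 → e^(0.931·t) = 38.482.
0.931·t = ln(38.482) = 3.6502, so t = 3.6502/0.931 = 3.9207.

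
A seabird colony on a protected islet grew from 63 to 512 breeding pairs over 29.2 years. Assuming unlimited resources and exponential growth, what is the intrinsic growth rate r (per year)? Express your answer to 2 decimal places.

From N(t) = N₀·e^(rt): e^(r·29.2) = 512/63 = 8.127.
r·29.2 = ln(8.127) = 2.0952, so r = 2.0952/29.2 = 0.071753.

0.07 per year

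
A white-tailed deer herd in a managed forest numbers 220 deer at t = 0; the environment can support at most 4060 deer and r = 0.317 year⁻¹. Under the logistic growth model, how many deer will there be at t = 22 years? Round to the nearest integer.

3995 deer

A = (K − N₀)/N₀ = (4060 − 220)/220 = 17.455.
N(t) = K/(1 + A·e^(−rt)) = 4060/(1 + 17.455×e^(−0.317×22)).
e^(−6.974) = 0.0009359; denominator = 1 + 17.455×0.0009359 = 1.0163.
N = 4060/1.0163 = 3994.74.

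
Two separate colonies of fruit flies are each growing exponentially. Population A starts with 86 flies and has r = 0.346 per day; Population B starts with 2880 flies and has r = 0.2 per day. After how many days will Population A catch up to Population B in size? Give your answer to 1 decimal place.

Set 86·e^(0.346t) = 2880·e^(0.2t).
e^((0.346 − 0.2)t) = 2880/86 → e^(0.146·t) = 33.488.
0.146·t = ln(33.488) = 3.5112, so t = 3.5112/0.146 = 24.049.

24.0 days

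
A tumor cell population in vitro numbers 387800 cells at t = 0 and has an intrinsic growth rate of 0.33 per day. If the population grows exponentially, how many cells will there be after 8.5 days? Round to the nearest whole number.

6409200 cells

N(t) = N₀·e^(rt) = 387800 × e^(0.33×8.5) = 387800 × e^2.805.
e^2.805 ≈ 16.527, so N ≈ 387800 × 16.527 = 6.4092×10^6.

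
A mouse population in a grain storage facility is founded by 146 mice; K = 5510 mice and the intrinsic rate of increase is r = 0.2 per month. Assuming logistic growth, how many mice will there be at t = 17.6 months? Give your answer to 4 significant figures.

2640 mice

A = (K − N₀)/N₀ = (5510 − 146)/146 = 36.74.
N(t) = K/(1 + A·e^(−rt)) = 5510/(1 + 36.74×e^(−0.2×17.6)).
e^(−3.52) = 0.029599; denominator = 1 + 36.74×0.029599 = 2.0875.
N = 5510/2.0875 = 2639.55.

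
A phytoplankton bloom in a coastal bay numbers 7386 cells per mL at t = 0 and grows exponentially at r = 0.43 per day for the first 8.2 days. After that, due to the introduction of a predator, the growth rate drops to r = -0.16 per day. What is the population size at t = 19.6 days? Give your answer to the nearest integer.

Phase 1: N(8.2) = 7386·e^(0.43×8.2) = 7386·e^3.526 = 251033.
Phase 2 runs for 19.6 − 8.2 = 11.4 days at r = -0.16.
N(19.6) = 251033·e^(-0.16×11.4) = 251033·e^-1.824 = 40511.5.

40512 cells per mL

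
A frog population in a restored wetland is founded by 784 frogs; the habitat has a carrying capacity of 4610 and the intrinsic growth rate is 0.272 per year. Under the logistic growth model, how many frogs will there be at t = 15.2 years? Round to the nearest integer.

4276 frogs

A = (K − N₀)/N₀ = (4610 − 784)/784 = 4.8801.
N(t) = K/(1 + A·e^(−rt)) = 4610/(1 + 4.8801×e^(−0.272×15.2)).
e^(−4.134) = 0.016012; denominator = 1 + 4.8801×0.016012 = 1.0781.
N = 4610/1.0781 = 4275.88.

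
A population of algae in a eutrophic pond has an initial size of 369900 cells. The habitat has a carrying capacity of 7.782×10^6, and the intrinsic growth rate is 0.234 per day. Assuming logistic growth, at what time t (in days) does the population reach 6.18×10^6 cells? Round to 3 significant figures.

18.6 days

A = (K − N₀)/N₀ = (7.782×10^6 − 369900)/369900 = 20.038.
Solve 7.782×10^6/(1 + 20.038·e^(−0.234t)) = 6.18×10^6: 1 + 20.038·e^(−0.234t) = 1.2592, so e^(−0.234t) = 0.0129365.
−0.234·t = ln(0.0129365) = -4.3477, so t = 4.3477/0.234 = 18.58.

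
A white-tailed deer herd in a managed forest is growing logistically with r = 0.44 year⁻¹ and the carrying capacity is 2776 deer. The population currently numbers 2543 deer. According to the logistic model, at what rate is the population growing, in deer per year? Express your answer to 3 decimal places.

dN/dt = rN(1 − N/K) = 0.44 × 2543 × (1 − 2543/2776).
1 − 2543/2776 = 0.083934; dN/dt = 0.44 × 2543 × 0.083934 = 93.915.

93.915 deer per year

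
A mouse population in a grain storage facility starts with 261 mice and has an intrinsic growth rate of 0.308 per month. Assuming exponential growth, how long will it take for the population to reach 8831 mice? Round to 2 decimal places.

Set N₀·e^(rt) = 8831: e^(0.308·t) = 8831/261 = 33.835.
0.308·t = ln(33.835) = 3.5215, so t = 3.5215/0.308 = 11.433.

11.43 months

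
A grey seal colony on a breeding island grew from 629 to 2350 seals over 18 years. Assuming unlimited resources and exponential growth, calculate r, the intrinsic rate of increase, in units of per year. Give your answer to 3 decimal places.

From N(t) = N₀·e^(rt): e^(r·18) = 2350/629 = 3.7361.
r·18 = ln(3.7361) = 1.318, so r = 1.318/18 = 0.073224.

0.073 per year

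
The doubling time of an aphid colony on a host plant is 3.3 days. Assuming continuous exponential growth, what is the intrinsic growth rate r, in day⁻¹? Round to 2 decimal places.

r = ln(2)/t_d = 0.6931/3.3 = 0.21004.

0.21 per day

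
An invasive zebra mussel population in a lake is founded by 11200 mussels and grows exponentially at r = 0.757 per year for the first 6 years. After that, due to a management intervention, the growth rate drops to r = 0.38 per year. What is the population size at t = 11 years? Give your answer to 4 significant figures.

7030000 mussels

Phase 1: N(6) = 11200·e^(0.757×6) = 11200·e^4.542 = 1.051438×10^6.
Phase 2 runs for 11 − 6 = 5 years at r = 0.38.
N(11) = 1.051438×10^6·e^(0.38×5) = 1.051438×10^6·e^1.9 = 7.029802×10^6.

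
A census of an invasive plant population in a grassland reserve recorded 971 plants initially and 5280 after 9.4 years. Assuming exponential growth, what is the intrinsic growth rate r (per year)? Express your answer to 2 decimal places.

From N(t) = N₀·e^(rt): e^(r·9.4) = 5280/971 = 5.4377.
r·9.4 = ln(5.4377) = 1.6934, so r = 1.6934/9.4 = 0.18014.

0.18 per year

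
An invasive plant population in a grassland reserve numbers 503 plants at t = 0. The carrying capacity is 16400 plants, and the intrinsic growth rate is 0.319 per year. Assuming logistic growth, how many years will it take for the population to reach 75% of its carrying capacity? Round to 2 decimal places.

A = (K − N₀)/N₀ = (16400 − 503)/503 = 31.604.
Solve 16400/(1 + 31.604·e^(−0.319t)) = 12300: 1 + 31.604·e^(−0.319t) = 1.3333, so e^(−0.319t) = 0.0105471.
−0.319·t = ln(0.0105471) = -4.5519, so t = 4.5519/0.319 = 14.269.

14.27 years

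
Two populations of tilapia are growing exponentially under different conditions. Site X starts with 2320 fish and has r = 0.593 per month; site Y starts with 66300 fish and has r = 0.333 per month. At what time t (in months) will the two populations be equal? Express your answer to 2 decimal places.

12.89 months

Set 2320·e^(0.593t) = 66300·e^(0.333t).
e^((0.593 − 0.333)t) = 66300/2320 → e^(0.26·t) = 28.578.
0.26·t = ln(28.578) = 3.3526, so t = 3.3526/0.26 = 12.895.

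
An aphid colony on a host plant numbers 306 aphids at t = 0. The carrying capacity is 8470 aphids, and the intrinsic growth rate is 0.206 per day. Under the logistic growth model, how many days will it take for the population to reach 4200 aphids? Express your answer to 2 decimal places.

15.86 days

A = (K − N₀)/N₀ = (8470 − 306)/306 = 26.68.
Solve 8470/(1 + 26.68·e^(−0.206t)) = 4200: 1 + 26.68·e^(−0.206t) = 2.0167, so e^(−0.206t) = 0.0381063.
−0.206·t = ln(0.0381063) = -3.2674, so t = 3.2674/0.206 = 15.861.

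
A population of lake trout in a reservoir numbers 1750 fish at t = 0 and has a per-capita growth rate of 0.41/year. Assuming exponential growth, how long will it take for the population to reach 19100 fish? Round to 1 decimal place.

5.8 years

Set N₀·e^(rt) = 19100: e^(0.41·t) = 19100/1750 = 10.914.
0.41·t = ln(10.914) = 2.3901, so t = 2.3901/0.41 = 5.8294.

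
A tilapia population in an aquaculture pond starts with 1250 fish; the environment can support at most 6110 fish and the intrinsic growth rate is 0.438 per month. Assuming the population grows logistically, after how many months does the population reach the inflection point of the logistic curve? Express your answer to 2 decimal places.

Logistic growth is fastest at N = K/2 = 3055.
A = (K − N₀)/N₀ = 3.888. Set K/(1 + A·e^(−rt)) = K/2 → A·e^(−rt) = 1.
e^(−0.438t) = 1/3.888 = 0.257202, so t = ln(3.888)/0.438 = 1.3579/0.438 = 3.1002.

3.10 months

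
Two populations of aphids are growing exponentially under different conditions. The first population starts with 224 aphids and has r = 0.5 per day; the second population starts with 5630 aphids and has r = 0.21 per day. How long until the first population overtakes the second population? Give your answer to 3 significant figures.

Set 224·e^(0.5t) = 5630·e^(0.21t).
e^((0.5 − 0.21)t) = 5630/224 → e^(0.29·t) = 25.134.
0.29·t = ln(25.134) = 3.2242, so t = 3.2242/0.29 = 11.118.

11.1 days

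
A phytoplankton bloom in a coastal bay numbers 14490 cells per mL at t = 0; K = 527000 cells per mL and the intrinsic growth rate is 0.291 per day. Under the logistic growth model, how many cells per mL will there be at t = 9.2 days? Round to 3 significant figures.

154000 cells per mL

A = (K − N₀)/N₀ = (527000 − 14490)/14490 = 35.37.
N(t) = K/(1 + A·e^(−rt)) = 527000/(1 + 35.37×e^(−0.291×9.2)).
e^(−2.677) = 0.068755; denominator = 1 + 35.37×0.068755 = 3.4319.
N = 527000/3.4319 = 153560.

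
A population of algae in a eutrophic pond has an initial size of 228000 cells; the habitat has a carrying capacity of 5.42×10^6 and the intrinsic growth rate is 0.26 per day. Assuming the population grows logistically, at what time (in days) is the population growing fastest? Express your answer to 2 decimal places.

Logistic growth is fastest at N = K/2 = 2.71×10^6.
A = (K − N₀)/N₀ = 22.772. Set K/(1 + A·e^(−rt)) = K/2 → A·e^(−rt) = 1.
e^(−0.26t) = 1/22.772 = 0.0439137, so t = ln(22.772)/0.26 = 3.1255/0.26 = 12.021.

12.02 days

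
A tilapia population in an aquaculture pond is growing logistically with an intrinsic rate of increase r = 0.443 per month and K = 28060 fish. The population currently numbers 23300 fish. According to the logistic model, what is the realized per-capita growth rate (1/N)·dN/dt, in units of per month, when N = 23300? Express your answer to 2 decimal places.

(1/N)·dN/dt = r(1 − N/K) = 0.443 × (1 − 23300/28060).
= 0.443 × 0.16964 = 0.075149.

0.08 per month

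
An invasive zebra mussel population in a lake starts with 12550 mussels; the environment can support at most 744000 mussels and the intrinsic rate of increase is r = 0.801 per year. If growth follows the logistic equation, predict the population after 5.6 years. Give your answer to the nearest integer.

A = (K − N₀)/N₀ = (744000 − 12550)/12550 = 58.283.
N(t) = K/(1 + A·e^(−rt)) = 744000/(1 + 58.283×e^(−0.801×5.6)).
e^(−4.486) = 0.01127; denominator = 1 + 58.283×0.01127 = 1.6569.
N = 744000/1.6569 = 449043.

449043 mussels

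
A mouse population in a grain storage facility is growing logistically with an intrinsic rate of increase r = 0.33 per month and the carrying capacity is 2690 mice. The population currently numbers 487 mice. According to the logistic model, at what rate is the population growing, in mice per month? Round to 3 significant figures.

dN/dt = rN(1 − N/K) = 0.33 × 487 × (1 − 487/2690).
1 − 487/2690 = 0.81896; dN/dt = 0.33 × 487 × 0.81896 = 131.61.

132 mice per month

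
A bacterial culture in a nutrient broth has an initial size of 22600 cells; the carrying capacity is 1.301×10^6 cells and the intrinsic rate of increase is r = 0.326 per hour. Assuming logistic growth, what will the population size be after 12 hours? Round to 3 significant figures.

610000 cells

A = (K − N₀)/N₀ = (1.301×10^6 − 22600)/22600 = 56.566.
N(t) = K/(1 + A·e^(−rt)) = 1.301×10^6/(1 + 56.566×e^(−0.326×12)).
e^(−3.912) = 0.02; denominator = 1 + 56.566×0.02 = 2.1314.
N = 1.301×10^6/2.1314 = 610410.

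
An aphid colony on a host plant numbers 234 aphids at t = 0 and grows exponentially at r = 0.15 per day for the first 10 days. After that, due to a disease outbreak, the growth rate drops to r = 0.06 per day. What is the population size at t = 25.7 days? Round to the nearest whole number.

2690 aphids

Phase 1: N(10) = 234·e^(0.15×10) = 234·e^1.5 = 1048.72.
Phase 2 runs for 25.7 − 10 = 15.7 days at r = 0.06.
N(25.7) = 1048.72·e^(0.06×15.7) = 1048.72·e^0.942 = 2690.07.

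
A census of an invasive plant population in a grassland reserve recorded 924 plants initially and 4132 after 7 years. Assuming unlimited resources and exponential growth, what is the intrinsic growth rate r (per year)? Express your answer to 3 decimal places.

From N(t) = N₀·e^(rt): e^(r·7) = 4132/924 = 4.4719.
r·7 = ln(4.4719) = 1.4978, so r = 1.4978/7 = 0.21397.

0.214 per year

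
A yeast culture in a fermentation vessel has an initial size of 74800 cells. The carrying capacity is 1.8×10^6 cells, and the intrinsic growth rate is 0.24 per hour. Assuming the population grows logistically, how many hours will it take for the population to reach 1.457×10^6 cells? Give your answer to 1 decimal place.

19.1 hours

A = (K − N₀)/N₀ = (1.8×10^6 − 74800)/74800 = 23.064.
Solve 1.8×10^6/(1 + 23.064·e^(−0.24t)) = 1.457×10^6: 1 + 23.064·e^(−0.24t) = 1.2354, so e^(−0.24t) = 0.010207.
−0.24·t = ln(0.010207) = -4.5847, so t = 4.5847/0.24 = 19.103.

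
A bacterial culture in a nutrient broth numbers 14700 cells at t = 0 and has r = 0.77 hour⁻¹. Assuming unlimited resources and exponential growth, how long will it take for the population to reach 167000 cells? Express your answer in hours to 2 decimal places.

Set N₀·e^(rt) = 167000: e^(0.77·t) = 167000/14700 = 11.361.
0.77·t = ln(11.361) = 2.4301, so t = 2.4301/0.77 = 3.156.

3.16 hours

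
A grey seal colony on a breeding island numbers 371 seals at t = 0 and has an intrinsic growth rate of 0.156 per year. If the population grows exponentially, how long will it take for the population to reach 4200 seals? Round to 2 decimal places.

Set N₀·e^(rt) = 4200: e^(0.156·t) = 4200/371 = 11.321.
0.156·t = ln(11.321) = 2.4266, so t = 2.4266/0.156 = 15.555.

15.56 years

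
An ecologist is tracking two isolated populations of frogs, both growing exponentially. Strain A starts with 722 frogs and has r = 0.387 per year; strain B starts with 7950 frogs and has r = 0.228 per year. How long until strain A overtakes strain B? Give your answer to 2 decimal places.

Set 722·e^(0.387t) = 7950·e^(0.228t).
e^((0.387 − 0.228)t) = 7950/722 → e^(0.159·t) = 11.011.
0.159·t = ln(11.011) = 2.3989, so t = 2.3989/0.159 = 15.087.

15.09 years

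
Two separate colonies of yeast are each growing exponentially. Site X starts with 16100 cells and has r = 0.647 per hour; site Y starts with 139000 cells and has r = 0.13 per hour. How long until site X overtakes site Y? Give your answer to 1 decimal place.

4.2 hours

Set 16100·e^(0.647t) = 139000·e^(0.13t).
e^((0.647 − 0.13)t) = 139000/16100 → e^(0.517·t) = 8.6335.
0.517·t = ln(8.6335) = 2.1557, so t = 2.1557/0.517 = 4.1695.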